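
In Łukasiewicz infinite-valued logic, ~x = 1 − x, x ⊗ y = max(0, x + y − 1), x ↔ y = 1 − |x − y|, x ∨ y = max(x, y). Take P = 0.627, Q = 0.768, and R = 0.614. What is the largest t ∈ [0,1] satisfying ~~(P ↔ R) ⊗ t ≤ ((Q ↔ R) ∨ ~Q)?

0.859

P ↔ R = 1 − |0.627 − 0.614| = 1 − 0.013 = 0.987
~(P ↔ R) = 1 − 0.987 = 0.013
~~(P ↔ R) = 1 − 0.013 = 0.987
So the left factor is ~~(P ↔ R) = 0.987.
Q ↔ R = 1 − |0.768 − 0.614| = 1 − 0.154 = 0.846
~Q = 1 − 0.768 = 0.232
(Q ↔ R) ∨ ~Q = max(0.846, 0.232) = 0.846
So the right-hand bound is (Q ↔ R) ∨ ~Q = 0.846.
The residuum of the Łukasiewicz t-norm gives the supremum: min(1, 1 − 0.987 + 0.846).
1 − 0.987 + 0.846 = 0.859, so t = min(1, 0.859) = 0.859.
Check: 0.987 ⊗ 0.859 = max(0, 0.846) = 0.846 ≤ 0.846.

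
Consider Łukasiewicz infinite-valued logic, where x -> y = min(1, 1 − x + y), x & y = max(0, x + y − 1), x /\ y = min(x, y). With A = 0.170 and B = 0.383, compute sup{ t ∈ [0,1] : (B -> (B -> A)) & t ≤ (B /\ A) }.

B -> A = min(1, 1 − 0.383 + 0.170) = min(1, 0.787) = 0.787
B -> (B -> A) = min(1, 1 − 0.383 + 0.787) = min(1, 1.404) = 1.000
So the left factor is B -> (B -> A) = 1.000.
B /\ A = min(0.383, 0.170) = 0.170
So the right-hand bound is B /\ A = 0.170.
The residuum of the Łukasiewicz t-norm gives the supremum: min(1, 1 − 1.000 + 0.170).
1 − 1.000 + 0.170 = 0.170, so t = min(1, 0.170) = 0.170.
Check: 1.000 & 0.170 = max(0, 0.170) = 0.170 ≤ 0.170.

0.170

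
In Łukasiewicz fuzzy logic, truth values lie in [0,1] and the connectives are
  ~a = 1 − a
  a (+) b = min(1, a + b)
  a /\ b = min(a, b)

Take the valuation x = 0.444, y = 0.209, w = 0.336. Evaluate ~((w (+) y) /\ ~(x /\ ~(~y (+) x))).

0.455

w (+) y = min(1, 0.336 + 0.209) = min(1, 0.545) = 0.545
~y = 1 − 0.209 = 0.791
~y (+) x = min(1, 0.791 + 0.444) = min(1, 1.235) = 1.000
~(~y (+) x) = 1 − 1.000 = 0.000
x /\ ~(~y (+) x) = min(0.444, 0.000) = 0.000
~(x /\ ~(~y (+) x)) = 1 − 0.000 = 1.000
(w (+) y) /\ ~(x /\ ~(~y (+) x)) = min(0.545, 1.000) = 0.545
~((w (+) y) /\ ~(x /\ ~(~y (+) x))) = 1 − 0.545 = 0.455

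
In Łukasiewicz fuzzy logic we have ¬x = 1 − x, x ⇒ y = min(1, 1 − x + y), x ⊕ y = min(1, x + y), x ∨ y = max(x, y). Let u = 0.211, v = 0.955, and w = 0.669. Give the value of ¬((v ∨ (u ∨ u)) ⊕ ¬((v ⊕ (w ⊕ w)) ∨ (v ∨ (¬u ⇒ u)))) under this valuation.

0.045

u ∨ u = max(0.211, 0.211) = 0.211
v ∨ (u ∨ u) = max(0.955, 0.211) = 0.955
w ⊕ w = min(1, 0.669 + 0.669) = min(1, 1.338) = 1.000
v ⊕ (w ⊕ w) = min(1, 0.955 + 1.000) = min(1, 1.955) = 1.000
¬u = 1 − 0.211 = 0.789
¬u ⇒ u = min(1, 1 − 0.789 + 0.211) = min(1, 0.422) = 0.422
v ∨ (¬u ⇒ u) = max(0.955, 0.422) = 0.955
(v ⊕ (w ⊕ w)) ∨ (v ∨ (¬u ⇒ u)) = max(1.000, 0.955) = 1.000
¬((v ⊕ (w ⊕ w)) ∨ (v ∨ (¬u ⇒ u))) = 1 − 1.000 = 0.000
(v ∨ (u ∨ u)) ⊕ ¬((v ⊕ (w ⊕ w)) ∨ (v ∨ (¬u ⇒ u))) = min(1, 0.955 + 0.000) = min(1, 0.955) = 0.955
¬((v ∨ (u ∨ u)) ⊕ ¬((v ⊕ (w ⊕ w)) ∨ (v ∨ (¬u ⇒ u)))) = 1 − 0.955 = 0.045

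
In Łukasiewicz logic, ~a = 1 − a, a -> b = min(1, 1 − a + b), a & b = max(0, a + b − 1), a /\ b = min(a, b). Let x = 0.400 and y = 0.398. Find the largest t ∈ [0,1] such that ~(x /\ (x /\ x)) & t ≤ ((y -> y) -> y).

x /\ x = min(0.400, 0.400) = 0.400
x /\ (x /\ x) = min(0.400, 0.400) = 0.400
~(x /\ (x /\ x)) = 1 − 0.400 = 0.600
So the left factor is ~(x /\ (x /\ x)) = 0.600.
y -> y = min(1, 1 − 0.398 + 0.398) = min(1, 1.000) = 1.000
(y -> y) -> y = min(1, 1 − 1.000 + 0.398) = min(1, 0.398) = 0.398
So the right-hand bound is (y -> y) -> y = 0.398.
The residuum of the Łukasiewicz t-norm gives the supremum: min(1, 1 − 0.600 + 0.398).
1 − 0.600 + 0.398 = 0.798, so t = min(1, 0.798) = 0.798.
Check: 0.600 & 0.798 = max(0, 0.398) = 0.398 ≤ 0.398.

0.798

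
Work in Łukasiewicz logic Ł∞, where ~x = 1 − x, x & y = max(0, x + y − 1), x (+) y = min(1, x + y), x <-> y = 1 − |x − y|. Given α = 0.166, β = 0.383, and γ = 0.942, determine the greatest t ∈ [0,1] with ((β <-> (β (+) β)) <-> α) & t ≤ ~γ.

β (+) β = min(1, 0.383 + 0.383) = min(1, 0.766) = 0.766
β <-> (β (+) β) = 1 − |0.383 − 0.766| = 1 − 0.383 = 0.617
(β <-> (β (+) β)) <-> α = 1 − |0.617 − 0.166| = 1 − 0.451 = 0.549
So the left factor is (β <-> (β (+) β)) <-> α = 0.549.
~γ = 1 − 0.942 = 0.058
So the right-hand bound is ~γ = 0.058.
The residuum of the Łukasiewicz t-norm gives the supremum: min(1, 1 − 0.549 + 0.058).
1 − 0.549 + 0.058 = 0.509, so t = min(1, 0.509) = 0.509.
Check: 0.549 & 0.509 = max(0, 0.058) = 0.058 ≤ 0.058.

0.509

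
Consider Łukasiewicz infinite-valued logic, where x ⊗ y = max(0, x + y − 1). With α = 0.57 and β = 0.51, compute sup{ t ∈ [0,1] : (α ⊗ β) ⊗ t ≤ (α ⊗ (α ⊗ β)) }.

α ⊗ β = max(0, 0.57 + 0.51 − 1) = max(0, 0.08) = 0.08
So the left factor is α ⊗ β = 0.08.
α ⊗ (α ⊗ β) = max(0, 0.57 + 0.08 − 1) = max(0, -0.35) = 0.00
So the right-hand bound is α ⊗ (α ⊗ β) = 0.00.
The residuum of the Łukasiewicz t-norm gives the supremum: min(1, 1 − 0.08 + 0.00).
1 − 0.08 + 0.00 = 0.92, so t = min(1, 0.92) = 0.92.
Check: 0.08 ⊗ 0.92 = max(0, 0.00) = 0.00 ≤ 0.00.

0.92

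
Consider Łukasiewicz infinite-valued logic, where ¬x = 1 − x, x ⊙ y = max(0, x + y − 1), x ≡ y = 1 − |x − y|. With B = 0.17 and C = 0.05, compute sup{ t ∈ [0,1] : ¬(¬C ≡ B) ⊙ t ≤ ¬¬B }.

¬C = 1 − 0.05 = 0.95
¬C ≡ B = 1 − |0.95 − 0.17| = 1 − 0.78 = 0.22
¬(¬C ≡ B) = 1 − 0.22 = 0.78
So the left factor is ¬(¬C ≡ B) = 0.78.
¬B = 1 − 0.17 = 0.83
¬¬B = 1 − 0.83 = 0.17
So the right-hand bound is ¬¬B = 0.17.
The residuum of the Łukasiewicz t-norm gives the supremum: min(1, 1 − 0.78 + 0.17).
1 − 0.78 + 0.17 = 0.39, so t = min(1, 0.39) = 0.39.
Check: 0.78 ⊙ 0.39 = max(0, 0.17) = 0.17 ≤ 0.17.

0.39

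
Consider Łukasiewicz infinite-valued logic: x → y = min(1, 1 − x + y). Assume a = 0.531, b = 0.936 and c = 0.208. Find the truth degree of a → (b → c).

0.741

b → c = min(1, 1 − 0.936 + 0.208) = min(1, 0.272) = 0.272
a → (b → c) = min(1, 1 − 0.531 + 0.272) = min(1, 0.741) = 0.741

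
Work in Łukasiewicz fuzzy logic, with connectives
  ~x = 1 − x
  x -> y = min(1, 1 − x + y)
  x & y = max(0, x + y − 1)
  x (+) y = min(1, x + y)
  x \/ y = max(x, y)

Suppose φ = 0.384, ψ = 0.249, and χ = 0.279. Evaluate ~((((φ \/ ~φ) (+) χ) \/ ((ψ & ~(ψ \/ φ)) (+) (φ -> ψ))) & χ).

0.826

~φ = 1 − 0.384 = 0.616
φ \/ ~φ = max(0.384, 0.616) = 0.616
(φ \/ ~φ) (+) χ = min(1, 0.616 + 0.279) = min(1, 0.895) = 0.895
ψ \/ φ = max(0.249, 0.384) = 0.384
~(ψ \/ φ) = 1 − 0.384 = 0.616
ψ & ~(ψ \/ φ) = max(0, 0.249 + 0.616 − 1) = max(0, -0.135) = 0.000
φ -> ψ = min(1, 1 − 0.384 + 0.249) = min(1, 0.865) = 0.865
(ψ & ~(ψ \/ φ)) (+) (φ -> ψ) = min(1, 0.000 + 0.865) = min(1, 0.865) = 0.865
((φ \/ ~φ) (+) χ) \/ ((ψ & ~(ψ \/ φ)) (+) (φ -> ψ)) = max(0.895, 0.865) = 0.895
(((φ \/ ~φ) (+) χ) \/ ((ψ & ~(ψ \/ φ)) (+) (φ -> ψ))) & χ = max(0, 0.895 + 0.279 − 1) = max(0, 0.174) = 0.174
~((((φ \/ ~φ) (+) χ) \/ ((ψ & ~(ψ \/ φ)) (+) (φ -> ψ))) & χ) = 1 − 0.174 = 0.826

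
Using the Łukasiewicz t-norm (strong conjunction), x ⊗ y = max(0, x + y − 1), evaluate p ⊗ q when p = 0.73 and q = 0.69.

0.42

p ⊗ q = max(0, 0.73 + 0.69 − 1) = max(0, 0.42) = 0.42
For comparison, the Gödel (minimum) t-norm min(x, y) would give 0.69.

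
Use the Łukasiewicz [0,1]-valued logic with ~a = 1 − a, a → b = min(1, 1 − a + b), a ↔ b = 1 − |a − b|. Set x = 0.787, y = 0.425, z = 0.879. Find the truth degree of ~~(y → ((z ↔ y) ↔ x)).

z ↔ y = 1 − |0.879 − 0.425| = 1 − 0.454 = 0.546
(z ↔ y) ↔ x = 1 − |0.546 − 0.787| = 1 − 0.241 = 0.759
y → ((z ↔ y) ↔ x) = min(1, 1 − 0.425 + 0.759) = min(1, 1.334) = 1.000
~(y → ((z ↔ y) ↔ x)) = 1 − 1.000 = 0.000
~~(y → ((z ↔ y) ↔ x)) = 1 − 0.000 = 1.000

1.000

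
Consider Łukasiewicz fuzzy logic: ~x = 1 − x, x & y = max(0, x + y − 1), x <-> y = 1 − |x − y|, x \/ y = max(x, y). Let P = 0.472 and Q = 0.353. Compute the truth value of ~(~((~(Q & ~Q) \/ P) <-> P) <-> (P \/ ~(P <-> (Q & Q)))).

0.056

~Q = 1 − 0.353 = 0.647
Q & ~Q = max(0, 0.353 + 0.647 − 1) = max(0, 0.000) = 0.000
~(Q & ~Q) = 1 − 0.000 = 1.000
~(Q & ~Q) \/ P = max(1.000, 0.472) = 1.000
(~(Q & ~Q) \/ P) <-> P = 1 − |1.000 − 0.472| = 1 − 0.528 = 0.472
~((~(Q & ~Q) \/ P) <-> P) = 1 − 0.472 = 0.528
Q & Q = max(0, 0.353 + 0.353 − 1) = max(0, -0.294) = 0.000
P <-> (Q & Q) = 1 − |0.472 − 0.000| = 1 − 0.472 = 0.528
~(P <-> (Q & Q)) = 1 − 0.528 = 0.472
P \/ ~(P <-> (Q & Q)) = max(0.472, 0.472) = 0.472
~((~(Q & ~Q) \/ P) <-> P) <-> (P \/ ~(P <-> (Q & Q))) = 1 − |0.528 − 0.472| = 1 − 0.056 = 0.944
~(~((~(Q & ~Q) \/ P) <-> P) <-> (P \/ ~(P <-> (Q & Q)))) = 1 − 0.944 = 0.056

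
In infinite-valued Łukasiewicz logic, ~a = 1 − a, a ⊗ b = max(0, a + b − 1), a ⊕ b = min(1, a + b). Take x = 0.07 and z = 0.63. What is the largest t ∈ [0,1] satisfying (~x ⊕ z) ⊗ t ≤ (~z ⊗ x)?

0.00

~x = 1 − 0.07 = 0.93
~x ⊕ z = min(1, 0.93 + 0.63) = min(1, 1.56) = 1.00
So the left factor is ~x ⊕ z = 1.00.
~z = 1 − 0.63 = 0.37
~z ⊗ x = max(0, 0.37 + 0.07 − 1) = max(0, -0.56) = 0.00
So the right-hand bound is ~z ⊗ x = 0.00.
The residuum of the Łukasiewicz t-norm gives the supremum: min(1, 1 − 1.00 + 0.00).
1 − 1.00 + 0.00 = 0.00, so t = min(1, 0.00) = 0.00.
Check: 1.00 ⊗ 0.00 = max(0, 0.00) = 0.00 ≤ 0.00.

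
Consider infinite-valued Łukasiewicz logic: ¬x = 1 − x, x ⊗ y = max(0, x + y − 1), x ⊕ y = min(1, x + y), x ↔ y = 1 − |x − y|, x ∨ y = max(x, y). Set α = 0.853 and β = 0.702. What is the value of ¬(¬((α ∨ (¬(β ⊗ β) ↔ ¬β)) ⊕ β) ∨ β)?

β ⊗ β = max(0, 0.702 + 0.702 − 1) = max(0, 0.404) = 0.404
¬(β ⊗ β) = 1 − 0.404 = 0.596
¬β = 1 − 0.702 = 0.298
¬(β ⊗ β) ↔ ¬β = 1 − |0.596 − 0.298| = 1 − 0.298 = 0.702
α ∨ (¬(β ⊗ β) ↔ ¬β) = max(0.853, 0.702) = 0.853
(α ∨ (¬(β ⊗ β) ↔ ¬β)) ⊕ β = min(1, 0.853 + 0.702) = min(1, 1.555) = 1.000
¬((α ∨ (¬(β ⊗ β) ↔ ¬β)) ⊕ β) = 1 − 1.000 = 0.000
¬((α ∨ (¬(β ⊗ β) ↔ ¬β)) ⊕ β) ∨ β = max(0.000, 0.702) = 0.702
¬(¬((α ∨ (¬(β ⊗ β) ↔ ¬β)) ⊕ β) ∨ β) = 1 − 0.702 = 0.298

0.298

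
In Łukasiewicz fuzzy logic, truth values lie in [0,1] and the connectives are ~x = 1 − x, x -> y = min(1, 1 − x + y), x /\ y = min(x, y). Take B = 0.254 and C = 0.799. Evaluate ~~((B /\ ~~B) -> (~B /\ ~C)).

~B = 1 − 0.254 = 0.746
~~B = 1 − 0.746 = 0.254
B /\ ~~B = min(0.254, 0.254) = 0.254
~C = 1 − 0.799 = 0.201
~B /\ ~C = min(0.746, 0.201) = 0.201
(B /\ ~~B) -> (~B /\ ~C) = min(1, 1 − 0.254 + 0.201) = min(1, 0.947) = 0.947
~((B /\ ~~B) -> (~B /\ ~C)) = 1 − 0.947 = 0.053
~~((B /\ ~~B) -> (~B /\ ~C)) = 1 − 0.053 = 0.947

0.947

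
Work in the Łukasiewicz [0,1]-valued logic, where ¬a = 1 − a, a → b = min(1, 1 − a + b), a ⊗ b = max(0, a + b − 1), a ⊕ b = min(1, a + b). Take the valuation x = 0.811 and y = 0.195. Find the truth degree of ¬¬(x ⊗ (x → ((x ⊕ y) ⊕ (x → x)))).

x ⊕ y = min(1, 0.811 + 0.195) = min(1, 1.006) = 1.000
x → x = min(1, 1 − 0.811 + 0.811) = min(1, 1.000) = 1.000
(x ⊕ y) ⊕ (x → x) = min(1, 1.000 + 1.000) = min(1, 2.000) = 1.000
x → ((x ⊕ y) ⊕ (x → x)) = min(1, 1 − 0.811 + 1.000) = min(1, 1.189) = 1.000
x ⊗ (x → ((x ⊕ y) ⊕ (x → x))) = max(0, 0.811 + 1.000 − 1) = max(0, 0.811) = 0.811
¬(x ⊗ (x → ((x ⊕ y) ⊕ (x → x)))) = 1 − 0.811 = 0.189
¬¬(x ⊗ (x → ((x ⊕ y) ⊕ (x → x)))) = 1 − 0.189 = 0.811

0.811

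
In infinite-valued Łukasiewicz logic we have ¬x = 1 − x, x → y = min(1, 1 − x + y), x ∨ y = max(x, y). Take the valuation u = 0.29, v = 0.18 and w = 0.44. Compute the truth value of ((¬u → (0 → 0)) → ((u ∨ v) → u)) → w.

0.44

¬u = 1 − 0.29 = 0.71
0 → 0 = min(1, 1 − 0.00 + 0.00) = min(1, 1.00) = 1.00
¬u → (0 → 0) = min(1, 1 − 0.71 + 1.00) = min(1, 1.29) = 1.00
u ∨ v = max(0.29, 0.18) = 0.29
(u ∨ v) → u = min(1, 1 − 0.29 + 0.29) = min(1, 1.00) = 1.00
(¬u → (0 → 0)) → ((u ∨ v) → u) = min(1, 1 − 1.00 + 1.00) = min(1, 1.00) = 1.00
((¬u → (0 → 0)) → ((u ∨ v) → u)) → w = min(1, 1 − 1.00 + 0.44) = min(1, 0.44) = 0.44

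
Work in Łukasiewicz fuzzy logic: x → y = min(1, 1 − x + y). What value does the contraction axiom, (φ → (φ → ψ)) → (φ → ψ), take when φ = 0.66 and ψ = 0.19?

φ → ψ = min(1, 1 − 0.66 + 0.19) = min(1, 0.53) = 0.53
φ → (φ → ψ) = min(1, 1 − 0.66 + 0.53) = min(1, 0.87) = 0.87
(φ → (φ → ψ)) → (φ → ψ) = min(1, 1 − 0.87 + 0.53) = min(1, 0.66) = 0.66
(The value 0.66 < 1 shows this instance is not satisfied; fails in Ł∞ (the t-norm is not idempotent).)

0.66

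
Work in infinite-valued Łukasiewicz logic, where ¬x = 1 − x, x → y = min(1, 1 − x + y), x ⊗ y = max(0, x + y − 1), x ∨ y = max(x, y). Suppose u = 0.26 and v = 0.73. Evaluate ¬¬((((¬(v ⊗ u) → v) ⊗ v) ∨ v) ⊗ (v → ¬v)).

0.27

v ⊗ u = max(0, 0.73 + 0.26 − 1) = max(0, -0.01) = 0.00
¬(v ⊗ u) = 1 − 0.00 = 1.00
¬(v ⊗ u) → v = min(1, 1 − 1.00 + 0.73) = min(1, 0.73) = 0.73
(¬(v ⊗ u) → v) ⊗ v = max(0, 0.73 + 0.73 − 1) = max(0, 0.46) = 0.46
((¬(v ⊗ u) → v) ⊗ v) ∨ v = max(0.46, 0.73) = 0.73
¬v = 1 − 0.73 = 0.27
v → ¬v = min(1, 1 − 0.73 + 0.27) = min(1, 0.54) = 0.54
(((¬(v ⊗ u) → v) ⊗ v) ∨ v) ⊗ (v → ¬v) = max(0, 0.73 + 0.54 − 1) = max(0, 0.27) = 0.27
¬((((¬(v ⊗ u) → v) ⊗ v) ∨ v) ⊗ (v → ¬v)) = 1 − 0.27 = 0.73
¬¬((((¬(v ⊗ u) → v) ⊗ v) ∨ v) ⊗ (v → ¬v)) = 1 − 0.73 = 0.27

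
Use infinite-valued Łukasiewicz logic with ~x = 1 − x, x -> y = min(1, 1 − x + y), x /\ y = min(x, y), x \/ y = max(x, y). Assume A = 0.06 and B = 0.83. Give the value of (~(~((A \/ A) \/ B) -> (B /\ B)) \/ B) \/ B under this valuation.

0.83

A \/ A = max(0.06, 0.06) = 0.06
(A \/ A) \/ B = max(0.06, 0.83) = 0.83
~((A \/ A) \/ B) = 1 − 0.83 = 0.17
B /\ B = min(0.83, 0.83) = 0.83
~((A \/ A) \/ B) -> (B /\ B) = min(1, 1 − 0.17 + 0.83) = min(1, 1.66) = 1.00
~(~((A \/ A) \/ B) -> (B /\ B)) = 1 − 1.00 = 0.00
~(~((A \/ A) \/ B) -> (B /\ B)) \/ B = max(0.00, 0.83) = 0.83
(~(~((A \/ A) \/ B) -> (B /\ B)) \/ B) \/ B = max(0.83, 0.83) = 0.83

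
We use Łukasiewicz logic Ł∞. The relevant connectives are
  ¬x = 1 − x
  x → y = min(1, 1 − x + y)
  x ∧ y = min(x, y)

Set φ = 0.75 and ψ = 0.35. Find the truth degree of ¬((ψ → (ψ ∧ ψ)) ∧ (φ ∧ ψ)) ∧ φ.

0.65

ψ ∧ ψ = min(0.35, 0.35) = 0.35
ψ → (ψ ∧ ψ) = min(1, 1 − 0.35 + 0.35) = min(1, 1.00) = 1.00
φ ∧ ψ = min(0.75, 0.35) = 0.35
(ψ → (ψ ∧ ψ)) ∧ (φ ∧ ψ) = min(1.00, 0.35) = 0.35
¬((ψ → (ψ ∧ ψ)) ∧ (φ ∧ ψ)) = 1 − 0.35 = 0.65
¬((ψ → (ψ ∧ ψ)) ∧ (φ ∧ ψ)) ∧ φ = min(0.65, 0.75) = 0.65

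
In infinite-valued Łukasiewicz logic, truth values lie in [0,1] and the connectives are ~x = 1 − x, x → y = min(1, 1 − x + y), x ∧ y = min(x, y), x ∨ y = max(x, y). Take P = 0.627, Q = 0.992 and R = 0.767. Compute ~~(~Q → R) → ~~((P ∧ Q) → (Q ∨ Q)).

1.000

~Q = 1 − 0.992 = 0.008
~Q → R = min(1, 1 − 0.008 + 0.767) = min(1, 1.759) = 1.000
~(~Q → R) = 1 − 1.000 = 0.000
~~(~Q → R) = 1 − 0.000 = 1.000
P ∧ Q = min(0.627, 0.992) = 0.627
Q ∨ Q = max(0.992, 0.992) = 0.992
(P ∧ Q) → (Q ∨ Q) = min(1, 1 − 0.627 + 0.992) = min(1, 1.365) = 1.000
~((P ∧ Q) → (Q ∨ Q)) = 1 − 1.000 = 0.000
~~((P ∧ Q) → (Q ∨ Q)) = 1 − 0.000 = 1.000
~~(~Q → R) → ~~((P ∧ Q) → (Q ∨ Q)) = min(1, 1 − 1.000 + 1.000) = min(1, 1.000) = 1.000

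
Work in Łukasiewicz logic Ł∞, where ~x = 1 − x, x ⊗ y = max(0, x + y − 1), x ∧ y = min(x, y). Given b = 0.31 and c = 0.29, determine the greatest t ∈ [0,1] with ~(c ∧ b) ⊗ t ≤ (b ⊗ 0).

0.29

c ∧ b = min(0.29, 0.31) = 0.29
~(c ∧ b) = 1 − 0.29 = 0.71
So the left factor is ~(c ∧ b) = 0.71.
b ⊗ 0 = max(0, 0.31 + 0.00 − 1) = max(0, -0.69) = 0.00
So the right-hand bound is b ⊗ 0 = 0.00.
The residuum of the Łukasiewicz t-norm gives the supremum: min(1, 1 − 0.71 + 0.00).
1 − 0.71 + 0.00 = 0.29, so t = min(1, 0.29) = 0.29.
Check: 0.71 ⊗ 0.29 = max(0, 0.00) = 0.00 ≤ 0.00.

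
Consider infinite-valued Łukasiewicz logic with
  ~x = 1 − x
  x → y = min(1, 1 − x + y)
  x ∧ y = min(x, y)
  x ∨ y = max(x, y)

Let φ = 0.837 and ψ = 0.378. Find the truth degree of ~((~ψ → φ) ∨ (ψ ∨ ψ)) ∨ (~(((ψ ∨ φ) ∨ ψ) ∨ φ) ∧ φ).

~ψ = 1 − 0.378 = 0.622
~ψ → φ = min(1, 1 − 0.622 + 0.837) = min(1, 1.215) = 1.000
ψ ∨ ψ = max(0.378, 0.378) = 0.378
(~ψ → φ) ∨ (ψ ∨ ψ) = max(1.000, 0.378) = 1.000
~((~ψ → φ) ∨ (ψ ∨ ψ)) = 1 − 1.000 = 0.000
ψ ∨ φ = max(0.378, 0.837) = 0.837
(ψ ∨ φ) ∨ ψ = max(0.837, 0.378) = 0.837
((ψ ∨ φ) ∨ ψ) ∨ φ = max(0.837, 0.837) = 0.837
~(((ψ ∨ φ) ∨ ψ) ∨ φ) = 1 − 0.837 = 0.163
~(((ψ ∨ φ) ∨ ψ) ∨ φ) ∧ φ = min(0.163, 0.837) = 0.163
~((~ψ → φ) ∨ (ψ ∨ ψ)) ∨ (~(((ψ ∨ φ) ∨ ψ) ∨ φ) ∧ φ) = max(0.000, 0.163) = 0.163

0.163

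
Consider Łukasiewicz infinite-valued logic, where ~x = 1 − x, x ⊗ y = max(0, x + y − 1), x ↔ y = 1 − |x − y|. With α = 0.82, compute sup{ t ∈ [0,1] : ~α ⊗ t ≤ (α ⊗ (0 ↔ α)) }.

0.82

~α = 1 − 0.82 = 0.18
So the left factor is ~α = 0.18.
0 ↔ α = 1 − |0.00 − 0.82| = 1 − 0.82 = 0.18
α ⊗ (0 ↔ α) = max(0, 0.82 + 0.18 − 1) = max(0, 0.00) = 0.00
So the right-hand bound is α ⊗ (0 ↔ α) = 0.00.
The residuum of the Łukasiewicz t-norm gives the supremum: min(1, 1 − 0.18 + 0.00).
1 − 0.18 + 0.00 = 0.82, so t = min(1, 0.82) = 0.82.
Check: 0.18 ⊗ 0.82 = max(0, 0.00) = 0.00 ≤ 0.00.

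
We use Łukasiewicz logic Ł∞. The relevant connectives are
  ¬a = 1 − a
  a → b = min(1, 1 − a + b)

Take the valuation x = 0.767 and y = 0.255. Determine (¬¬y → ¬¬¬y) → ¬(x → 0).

0.767

¬y = 1 − 0.255 = 0.745
¬¬y = 1 − 0.745 = 0.255
¬¬¬y = 1 − 0.255 = 0.745
¬¬y → ¬¬¬y = min(1, 1 − 0.255 + 0.745) = min(1, 1.490) = 1.000
x → 0 = min(1, 1 − 0.767 + 0.000) = min(1, 0.233) = 0.233
¬(x → 0) = 1 − 0.233 = 0.767
(¬¬y → ¬¬¬y) → ¬(x → 0) = min(1, 1 − 1.000 + 0.767) = min(1, 0.767) = 0.767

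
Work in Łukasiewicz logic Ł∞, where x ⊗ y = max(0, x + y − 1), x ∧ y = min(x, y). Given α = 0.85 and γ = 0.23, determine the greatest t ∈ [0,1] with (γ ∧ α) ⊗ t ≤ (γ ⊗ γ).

γ ∧ α = min(0.23, 0.85) = 0.23
So the left factor is γ ∧ α = 0.23.
γ ⊗ γ = max(0, 0.23 + 0.23 − 1) = max(0, -0.54) = 0.00
So the right-hand bound is γ ⊗ γ = 0.00.
The residuum of the Łukasiewicz t-norm gives the supremum: min(1, 1 − 0.23 + 0.00).
1 − 0.23 + 0.00 = 0.77, so t = min(1, 0.77) = 0.77.
Check: 0.23 ⊗ 0.77 = max(0, 0.00) = 0.00 ≤ 0.00.

0.77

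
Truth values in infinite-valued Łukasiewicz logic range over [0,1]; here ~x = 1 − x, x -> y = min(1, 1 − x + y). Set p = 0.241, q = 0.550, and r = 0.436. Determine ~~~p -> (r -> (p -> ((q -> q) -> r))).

~p = 1 − 0.241 = 0.759
~~p = 1 − 0.759 = 0.241
~~~p = 1 − 0.241 = 0.759
q -> q = min(1, 1 − 0.550 + 0.550) = min(1, 1.000) = 1.000
(q -> q) -> r = min(1, 1 − 1.000 + 0.436) = min(1, 0.436) = 0.436
p -> ((q -> q) -> r) = min(1, 1 − 0.241 + 0.436) = min(1, 1.195) = 1.000
r -> (p -> ((q -> q) -> r)) = min(1, 1 − 0.436 + 1.000) = min(1, 1.564) = 1.000
~~~p -> (r -> (p -> ((q -> q) -> r))) = min(1, 1 − 0.759 + 1.000) = min(1, 1.241) = 1.000

1.000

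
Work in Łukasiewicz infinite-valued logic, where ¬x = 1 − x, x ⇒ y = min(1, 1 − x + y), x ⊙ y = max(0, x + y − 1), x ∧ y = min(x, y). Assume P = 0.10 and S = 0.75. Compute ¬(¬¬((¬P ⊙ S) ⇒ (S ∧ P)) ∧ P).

¬P = 1 − 0.10 = 0.90
¬P ⊙ S = max(0, 0.90 + 0.75 − 1) = max(0, 0.65) = 0.65
S ∧ P = min(0.75, 0.10) = 0.10
(¬P ⊙ S) ⇒ (S ∧ P) = min(1, 1 − 0.65 + 0.10) = min(1, 0.45) = 0.45
¬((¬P ⊙ S) ⇒ (S ∧ P)) = 1 − 0.45 = 0.55
¬¬((¬P ⊙ S) ⇒ (S ∧ P)) = 1 − 0.55 = 0.45
¬¬((¬P ⊙ S) ⇒ (S ∧ P)) ∧ P = min(0.45, 0.10) = 0.10
¬(¬¬((¬P ⊙ S) ⇒ (S ∧ P)) ∧ P) = 1 − 0.10 = 0.90

0.90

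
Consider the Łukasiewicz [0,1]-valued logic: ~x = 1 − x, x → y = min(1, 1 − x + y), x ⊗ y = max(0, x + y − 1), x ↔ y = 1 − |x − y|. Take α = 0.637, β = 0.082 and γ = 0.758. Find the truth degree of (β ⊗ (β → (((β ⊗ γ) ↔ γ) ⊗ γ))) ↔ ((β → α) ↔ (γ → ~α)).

β ⊗ γ = max(0, 0.082 + 0.758 − 1) = max(0, -0.160) = 0.000
(β ⊗ γ) ↔ γ = 1 − |0.000 − 0.758| = 1 − 0.758 = 0.242
((β ⊗ γ) ↔ γ) ⊗ γ = max(0, 0.242 + 0.758 − 1) = max(0, 0.000) = 0.000
β → (((β ⊗ γ) ↔ γ) ⊗ γ) = min(1, 1 − 0.082 + 0.000) = min(1, 0.918) = 0.918
β ⊗ (β → (((β ⊗ γ) ↔ γ) ⊗ γ)) = max(0, 0.082 + 0.918 − 1) = max(0, 0.000) = 0.000
β → α = min(1, 1 − 0.082 + 0.637) = min(1, 1.555) = 1.000
~α = 1 − 0.637 = 0.363
γ → ~α = min(1, 1 − 0.758 + 0.363) = min(1, 0.605) = 0.605
(β → α) ↔ (γ → ~α) = 1 − |1.000 − 0.605| = 1 − 0.395 = 0.605
(β ⊗ (β → (((β ⊗ γ) ↔ γ) ⊗ γ))) ↔ ((β → α) ↔ (γ → ~α)) = 1 − |0.000 − 0.605| = 1 − 0.605 = 0.395

0.395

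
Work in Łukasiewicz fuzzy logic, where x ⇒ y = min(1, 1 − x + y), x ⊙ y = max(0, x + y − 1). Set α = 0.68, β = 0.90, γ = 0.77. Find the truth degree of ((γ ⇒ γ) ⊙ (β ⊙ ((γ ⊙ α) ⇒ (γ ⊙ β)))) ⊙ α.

0.58

γ ⇒ γ = min(1, 1 − 0.77 + 0.77) = min(1, 1.00) = 1.00
γ ⊙ α = max(0, 0.77 + 0.68 − 1) = max(0, 0.45) = 0.45
γ ⊙ β = max(0, 0.77 + 0.90 − 1) = max(0, 0.67) = 0.67
(γ ⊙ α) ⇒ (γ ⊙ β) = min(1, 1 − 0.45 + 0.67) = min(1, 1.22) = 1.00
β ⊙ ((γ ⊙ α) ⇒ (γ ⊙ β)) = max(0, 0.90 + 1.00 − 1) = max(0, 0.90) = 0.90
(γ ⇒ γ) ⊙ (β ⊙ ((γ ⊙ α) ⇒ (γ ⊙ β))) = max(0, 1.00 + 0.90 − 1) = max(0, 0.90) = 0.90
((γ ⇒ γ) ⊙ (β ⊙ ((γ ⊙ α) ⇒ (γ ⊙ β)))) ⊙ α = max(0, 0.90 + 0.68 − 1) = max(0, 0.58) = 0.58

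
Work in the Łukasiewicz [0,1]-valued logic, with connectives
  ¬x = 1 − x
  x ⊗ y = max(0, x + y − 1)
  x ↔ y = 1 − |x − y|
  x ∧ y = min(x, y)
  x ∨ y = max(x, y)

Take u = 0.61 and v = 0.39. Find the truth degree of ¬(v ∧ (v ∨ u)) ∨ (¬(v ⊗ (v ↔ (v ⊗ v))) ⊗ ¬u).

0.61

v ∨ u = max(0.39, 0.61) = 0.61
v ∧ (v ∨ u) = min(0.39, 0.61) = 0.39
¬(v ∧ (v ∨ u)) = 1 − 0.39 = 0.61
v ⊗ v = max(0, 0.39 + 0.39 − 1) = max(0, -0.22) = 0.00
v ↔ (v ⊗ v) = 1 − |0.39 − 0.00| = 1 − 0.39 = 0.61
v ⊗ (v ↔ (v ⊗ v)) = max(0, 0.39 + 0.61 − 1) = max(0, 0.00) = 0.00
¬(v ⊗ (v ↔ (v ⊗ v))) = 1 − 0.00 = 1.00
¬u = 1 − 0.61 = 0.39
¬(v ⊗ (v ↔ (v ⊗ v))) ⊗ ¬u = max(0, 1.00 + 0.39 − 1) = max(0, 0.39) = 0.39
¬(v ∧ (v ∨ u)) ∨ (¬(v ⊗ (v ↔ (v ⊗ v))) ⊗ ¬u) = max(0.61, 0.39) = 0.61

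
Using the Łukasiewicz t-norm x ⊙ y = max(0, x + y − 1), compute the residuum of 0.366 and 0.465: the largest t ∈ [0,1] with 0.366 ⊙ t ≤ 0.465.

The residuum of the Łukasiewicz t-norm gives the supremum: min(1, 1 − 0.366 + 0.465).
1 − 0.366 + 0.465 = 1.099, so t = min(1, 1.099) = 1.000.
Check: 0.366 ⊙ 1.000 = max(0, 0.366) = 0.366 ≤ 0.465.

1.000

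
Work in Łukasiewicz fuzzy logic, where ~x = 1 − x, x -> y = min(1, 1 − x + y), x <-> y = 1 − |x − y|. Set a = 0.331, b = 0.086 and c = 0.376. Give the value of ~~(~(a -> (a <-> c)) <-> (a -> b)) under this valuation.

0.245

a <-> c = 1 − |0.331 − 0.376| = 1 − 0.045 = 0.955
a -> (a <-> c) = min(1, 1 − 0.331 + 0.955) = min(1, 1.624) = 1.000
~(a -> (a <-> c)) = 1 − 1.000 = 0.000
a -> b = min(1, 1 − 0.331 + 0.086) = min(1, 0.755) = 0.755
~(a -> (a <-> c)) <-> (a -> b) = 1 − |0.000 − 0.755| = 1 − 0.755 = 0.245
~(~(a -> (a <-> c)) <-> (a -> b)) = 1 − 0.245 = 0.755
~~(~(a -> (a <-> c)) <-> (a -> b)) = 1 − 0.755 = 0.245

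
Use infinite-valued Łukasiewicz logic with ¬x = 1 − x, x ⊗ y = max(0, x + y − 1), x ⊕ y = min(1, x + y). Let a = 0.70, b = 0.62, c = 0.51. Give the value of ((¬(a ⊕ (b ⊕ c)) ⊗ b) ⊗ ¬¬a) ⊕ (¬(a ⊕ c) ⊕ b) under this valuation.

b ⊕ c = min(1, 0.62 + 0.51) = min(1, 1.13) = 1.00
a ⊕ (b ⊕ c) = min(1, 0.70 + 1.00) = min(1, 1.70) = 1.00
¬(a ⊕ (b ⊕ c)) = 1 − 1.00 = 0.00
¬(a ⊕ (b ⊕ c)) ⊗ b = max(0, 0.00 + 0.62 − 1) = max(0, -0.38) = 0.00
¬a = 1 − 0.70 = 0.30
¬¬a = 1 − 0.30 = 0.70
(¬(a ⊕ (b ⊕ c)) ⊗ b) ⊗ ¬¬a = max(0, 0.00 + 0.70 − 1) = max(0, -0.30) = 0.00
a ⊕ c = min(1, 0.70 + 0.51) = min(1, 1.21) = 1.00
¬(a ⊕ c) = 1 − 1.00 = 0.00
¬(a ⊕ c) ⊕ b = min(1, 0.00 + 0.62) = min(1, 0.62) = 0.62
((¬(a ⊕ (b ⊕ c)) ⊗ b) ⊗ ¬¬a) ⊕ (¬(a ⊕ c) ⊕ b) = min(1, 0.00 + 0.62) = min(1, 0.62) = 0.62

0.62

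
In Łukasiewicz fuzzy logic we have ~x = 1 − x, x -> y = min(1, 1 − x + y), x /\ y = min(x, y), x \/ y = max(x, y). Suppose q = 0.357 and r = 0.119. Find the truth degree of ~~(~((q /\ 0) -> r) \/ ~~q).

0.357

q /\ 0 = min(0.357, 0.000) = 0.000
(q /\ 0) -> r = min(1, 1 − 0.000 + 0.119) = min(1, 1.119) = 1.000
~((q /\ 0) -> r) = 1 − 1.000 = 0.000
~q = 1 − 0.357 = 0.643
~~q = 1 − 0.643 = 0.357
~((q /\ 0) -> r) \/ ~~q = max(0.000, 0.357) = 0.357
~(~((q /\ 0) -> r) \/ ~~q) = 1 − 0.357 = 0.643
~~(~((q /\ 0) -> r) \/ ~~q) = 1 − 0.643 = 0.357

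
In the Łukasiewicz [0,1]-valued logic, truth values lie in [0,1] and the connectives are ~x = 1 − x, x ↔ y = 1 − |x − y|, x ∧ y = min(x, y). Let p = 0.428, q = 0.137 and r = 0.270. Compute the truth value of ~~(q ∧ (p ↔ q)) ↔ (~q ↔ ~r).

p ↔ q = 1 − |0.428 − 0.137| = 1 − 0.291 = 0.709
q ∧ (p ↔ q) = min(0.137, 0.709) = 0.137
~(q ∧ (p ↔ q)) = 1 − 0.137 = 0.863
~~(q ∧ (p ↔ q)) = 1 − 0.863 = 0.137
~q = 1 − 0.137 = 0.863
~r = 1 − 0.270 = 0.730
~q ↔ ~r = 1 − |0.863 − 0.730| = 1 − 0.133 = 0.867
~~(q ∧ (p ↔ q)) ↔ (~q ↔ ~r) = 1 − |0.137 − 0.867| = 1 − 0.730 = 0.270

0.270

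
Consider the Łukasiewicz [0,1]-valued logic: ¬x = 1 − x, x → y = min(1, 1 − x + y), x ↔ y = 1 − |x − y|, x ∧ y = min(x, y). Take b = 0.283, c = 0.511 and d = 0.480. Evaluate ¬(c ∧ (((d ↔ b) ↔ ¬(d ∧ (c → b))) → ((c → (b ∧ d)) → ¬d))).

0.489

d ↔ b = 1 − |0.480 − 0.283| = 1 − 0.197 = 0.803
c → b = min(1, 1 − 0.511 + 0.283) = min(1, 0.772) = 0.772
d ∧ (c → b) = min(0.480, 0.772) = 0.480
¬(d ∧ (c → b)) = 1 − 0.480 = 0.520
(d ↔ b) ↔ ¬(d ∧ (c → b)) = 1 − |0.803 − 0.520| = 1 − 0.283 = 0.717
b ∧ d = min(0.283, 0.480) = 0.283
c → (b ∧ d) = min(1, 1 − 0.511 + 0.283) = min(1, 0.772) = 0.772
¬d = 1 − 0.480 = 0.520
(c → (b ∧ d)) → ¬d = min(1, 1 − 0.772 + 0.520) = min(1, 0.748) = 0.748
((d ↔ b) ↔ ¬(d ∧ (c → b))) → ((c → (b ∧ d)) → ¬d) = min(1, 1 − 0.717 + 0.748) = min(1, 1.031) = 1.000
c ∧ (((d ↔ b) ↔ ¬(d ∧ (c → b))) → ((c → (b ∧ d)) → ¬d)) = min(0.511, 1.000) = 0.511
¬(c ∧ (((d ↔ b) ↔ ¬(d ∧ (c → b))) → ((c → (b ∧ d)) → ¬d))) = 1 − 0.511 = 0.489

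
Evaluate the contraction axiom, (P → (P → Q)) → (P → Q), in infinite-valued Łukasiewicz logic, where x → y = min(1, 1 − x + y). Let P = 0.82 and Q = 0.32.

P → Q = min(1, 1 − 0.82 + 0.32) = min(1, 0.50) = 0.50
P → (P → Q) = min(1, 1 − 0.82 + 0.50) = min(1, 0.68) = 0.68
(P → (P → Q)) → (P → Q) = min(1, 1 − 0.68 + 0.50) = min(1, 0.82) = 0.82
(The value 0.82 < 1 shows this instance is not satisfied; fails in Ł∞ (the t-norm is not idempotent).)

0.82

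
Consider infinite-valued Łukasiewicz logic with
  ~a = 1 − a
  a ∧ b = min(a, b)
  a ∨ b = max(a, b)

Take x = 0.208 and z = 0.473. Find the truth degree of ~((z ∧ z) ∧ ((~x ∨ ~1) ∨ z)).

0.527

z ∧ z = min(0.473, 0.473) = 0.473
~x = 1 − 0.208 = 0.792
~1 = 1 − 1.000 = 0.000
~x ∨ ~1 = max(0.792, 0.000) = 0.792
(~x ∨ ~1) ∨ z = max(0.792, 0.473) = 0.792
(z ∧ z) ∧ ((~x ∨ ~1) ∨ z) = min(0.473, 0.792) = 0.473
~((z ∧ z) ∧ ((~x ∨ ~1) ∨ z)) = 1 − 0.473 = 0.527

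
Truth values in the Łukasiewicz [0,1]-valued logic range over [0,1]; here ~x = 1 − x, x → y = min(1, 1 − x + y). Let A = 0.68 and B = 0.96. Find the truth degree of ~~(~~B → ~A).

~B = 1 − 0.96 = 0.04
~~B = 1 − 0.04 = 0.96
~A = 1 − 0.68 = 0.32
~~B → ~A = min(1, 1 − 0.96 + 0.32) = min(1, 0.36) = 0.36
~(~~B → ~A) = 1 − 0.36 = 0.64
~~(~~B → ~A) = 1 − 0.64 = 0.36

0.36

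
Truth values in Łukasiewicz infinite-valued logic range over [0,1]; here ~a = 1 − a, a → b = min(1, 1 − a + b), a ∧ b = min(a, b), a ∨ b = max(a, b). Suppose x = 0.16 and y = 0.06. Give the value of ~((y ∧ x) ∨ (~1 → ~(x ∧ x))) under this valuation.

y ∧ x = min(0.06, 0.16) = 0.06
~1 = 1 − 1.00 = 0.00
x ∧ x = min(0.16, 0.16) = 0.16
~(x ∧ x) = 1 − 0.16 = 0.84
~1 → ~(x ∧ x) = min(1, 1 − 0.00 + 0.84) = min(1, 1.84) = 1.00
(y ∧ x) ∨ (~1 → ~(x ∧ x)) = max(0.06, 1.00) = 1.00
~((y ∧ x) ∨ (~1 → ~(x ∧ x))) = 1 − 1.00 = 0.00

0.00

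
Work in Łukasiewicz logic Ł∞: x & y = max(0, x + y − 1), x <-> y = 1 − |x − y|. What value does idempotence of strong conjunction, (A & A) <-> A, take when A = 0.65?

0.65

A & A = max(0, 0.65 + 0.65 − 1) = max(0, 0.30) = 0.30
(A & A) <-> A = 1 − |0.30 − 0.65| = 1 − 0.35 = 0.65
(The value 0.65 < 1 shows this instance is not satisfied; fails in Ł∞ since a ⊗ a = max(0, 2a−1) ≠ a in general.)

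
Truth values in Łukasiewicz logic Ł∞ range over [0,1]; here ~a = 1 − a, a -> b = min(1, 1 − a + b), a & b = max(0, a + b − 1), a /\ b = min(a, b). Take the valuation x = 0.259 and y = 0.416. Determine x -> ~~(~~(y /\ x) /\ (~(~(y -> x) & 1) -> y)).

y /\ x = min(0.416, 0.259) = 0.259
~(y /\ x) = 1 − 0.259 = 0.741
~~(y /\ x) = 1 − 0.741 = 0.259
y -> x = min(1, 1 − 0.416 + 0.259) = min(1, 0.843) = 0.843
~(y -> x) = 1 − 0.843 = 0.157
~(y -> x) & 1 = max(0, 0.157 + 1.000 − 1) = max(0, 0.157) = 0.157
~(~(y -> x) & 1) = 1 − 0.157 = 0.843
~(~(y -> x) & 1) -> y = min(1, 1 − 0.843 + 0.416) = min(1, 0.573) = 0.573
~~(y /\ x) /\ (~(~(y -> x) & 1) -> y) = min(0.259, 0.573) = 0.259
~(~~(y /\ x) /\ (~(~(y -> x) & 1) -> y)) = 1 − 0.259 = 0.741
~~(~~(y /\ x) /\ (~(~(y -> x) & 1) -> y)) = 1 − 0.741 = 0.259
x -> ~~(~~(y /\ x) /\ (~(~(y -> x) & 1) -> y)) = min(1, 1 − 0.259 + 0.259) = min(1, 1.000) = 1.000

1.000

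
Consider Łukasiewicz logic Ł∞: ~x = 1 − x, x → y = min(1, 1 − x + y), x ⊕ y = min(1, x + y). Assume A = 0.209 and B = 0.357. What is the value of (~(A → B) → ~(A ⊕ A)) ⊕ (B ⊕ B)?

A → B = min(1, 1 − 0.209 + 0.357) = min(1, 1.148) = 1.000
~(A → B) = 1 − 1.000 = 0.000
A ⊕ A = min(1, 0.209 + 0.209) = min(1, 0.418) = 0.418
~(A ⊕ A) = 1 − 0.418 = 0.582
~(A → B) → ~(A ⊕ A) = min(1, 1 − 0.000 + 0.582) = min(1, 1.582) = 1.000
B ⊕ B = min(1, 0.357 + 0.357) = min(1, 0.714) = 0.714
(~(A → B) → ~(A ⊕ A)) ⊕ (B ⊕ B) = min(1, 1.000 + 0.714) = min(1, 1.714) = 1.000

1.000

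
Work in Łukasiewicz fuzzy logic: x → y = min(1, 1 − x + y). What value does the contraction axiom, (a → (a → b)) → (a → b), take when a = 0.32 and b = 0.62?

1.00

a → b = min(1, 1 − 0.32 + 0.62) = min(1, 1.30) = 1.00
a → (a → b) = min(1, 1 − 0.32 + 1.00) = min(1, 1.68) = 1.00
(a → (a → b)) → (a → b) = min(1, 1 − 1.00 + 1.00) = min(1, 1.00) = 1.00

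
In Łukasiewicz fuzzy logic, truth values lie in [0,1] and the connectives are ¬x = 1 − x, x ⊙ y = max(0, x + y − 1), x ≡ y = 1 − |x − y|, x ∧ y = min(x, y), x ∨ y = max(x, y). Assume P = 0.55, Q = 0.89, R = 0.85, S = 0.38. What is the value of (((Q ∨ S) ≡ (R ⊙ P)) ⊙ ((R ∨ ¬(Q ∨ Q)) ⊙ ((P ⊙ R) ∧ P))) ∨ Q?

Q ∨ S = max(0.89, 0.38) = 0.89
R ⊙ P = max(0, 0.85 + 0.55 − 1) = max(0, 0.40) = 0.40
(Q ∨ S) ≡ (R ⊙ P) = 1 − |0.89 − 0.40| = 1 − 0.49 = 0.51
Q ∨ Q = max(0.89, 0.89) = 0.89
¬(Q ∨ Q) = 1 − 0.89 = 0.11
R ∨ ¬(Q ∨ Q) = max(0.85, 0.11) = 0.85
P ⊙ R = max(0, 0.55 + 0.85 − 1) = max(0, 0.40) = 0.40
(P ⊙ R) ∧ P = min(0.40, 0.55) = 0.40
(R ∨ ¬(Q ∨ Q)) ⊙ ((P ⊙ R) ∧ P) = max(0, 0.85 + 0.40 − 1) = max(0, 0.25) = 0.25
((Q ∨ S) ≡ (R ⊙ P)) ⊙ ((R ∨ ¬(Q ∨ Q)) ⊙ ((P ⊙ R) ∧ P)) = max(0, 0.51 + 0.25 − 1) = max(0, -0.24) = 0.00
(((Q ∨ S) ≡ (R ⊙ P)) ⊙ ((R ∨ ¬(Q ∨ Q)) ⊙ ((P ⊙ R) ∧ P))) ∨ Q = max(0.00, 0.89) = 0.89

0.89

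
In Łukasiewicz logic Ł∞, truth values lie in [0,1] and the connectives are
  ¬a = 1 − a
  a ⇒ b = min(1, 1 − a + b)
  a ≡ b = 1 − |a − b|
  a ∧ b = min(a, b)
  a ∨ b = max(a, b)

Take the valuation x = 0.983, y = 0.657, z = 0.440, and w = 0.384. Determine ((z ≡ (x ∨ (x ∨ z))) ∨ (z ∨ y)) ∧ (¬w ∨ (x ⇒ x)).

x ∨ z = max(0.983, 0.440) = 0.983
x ∨ (x ∨ z) = max(0.983, 0.983) = 0.983
z ≡ (x ∨ (x ∨ z)) = 1 − |0.440 − 0.983| = 1 − 0.543 = 0.457
z ∨ y = max(0.440, 0.657) = 0.657
(z ≡ (x ∨ (x ∨ z))) ∨ (z ∨ y) = max(0.457, 0.657) = 0.657
¬w = 1 − 0.384 = 0.616
x ⇒ x = min(1, 1 − 0.983 + 0.983) = min(1, 1.000) = 1.000
¬w ∨ (x ⇒ x) = max(0.616, 1.000) = 1.000
((z ≡ (x ∨ (x ∨ z))) ∨ (z ∨ y)) ∧ (¬w ∨ (x ⇒ x)) = min(0.657, 1.000) = 0.657

0.657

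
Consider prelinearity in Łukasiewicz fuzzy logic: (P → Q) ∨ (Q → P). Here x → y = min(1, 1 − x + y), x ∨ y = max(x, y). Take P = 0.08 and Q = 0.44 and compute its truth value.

1.00

P → Q = min(1, 1 − 0.08 + 0.44) = min(1, 1.36) = 1.00
Q → P = min(1, 1 − 0.44 + 0.08) = min(1, 0.64) = 0.64
(P → Q) ∨ (Q → P) = max(1.00, 0.64) = 1.00
(As expected: a Ł∞-tautology — holds in every MV-chain.)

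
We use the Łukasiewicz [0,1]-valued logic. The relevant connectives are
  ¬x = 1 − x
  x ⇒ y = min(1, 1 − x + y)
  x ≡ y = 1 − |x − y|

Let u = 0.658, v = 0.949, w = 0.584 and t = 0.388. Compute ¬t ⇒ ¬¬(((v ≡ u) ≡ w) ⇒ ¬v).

¬t = 1 − 0.388 = 0.612
v ≡ u = 1 − |0.949 − 0.658| = 1 − 0.291 = 0.709
(v ≡ u) ≡ w = 1 − |0.709 − 0.584| = 1 − 0.125 = 0.875
¬v = 1 − 0.949 = 0.051
((v ≡ u) ≡ w) ⇒ ¬v = min(1, 1 − 0.875 + 0.051) = min(1, 0.176) = 0.176
¬(((v ≡ u) ≡ w) ⇒ ¬v) = 1 − 0.176 = 0.824
¬¬(((v ≡ u) ≡ w) ⇒ ¬v) = 1 − 0.824 = 0.176
¬t ⇒ ¬¬(((v ≡ u) ≡ w) ⇒ ¬v) = min(1, 1 − 0.612 + 0.176) = min(1, 0.564) = 0.564

0.564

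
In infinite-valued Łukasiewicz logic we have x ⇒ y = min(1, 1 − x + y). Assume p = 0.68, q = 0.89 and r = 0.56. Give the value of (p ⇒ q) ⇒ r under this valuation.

p ⇒ q = min(1, 1 − 0.68 + 0.89) = min(1, 1.21) = 1.00
(p ⇒ q) ⇒ r = min(1, 1 − 1.00 + 0.56) = min(1, 0.56) = 0.56

0.56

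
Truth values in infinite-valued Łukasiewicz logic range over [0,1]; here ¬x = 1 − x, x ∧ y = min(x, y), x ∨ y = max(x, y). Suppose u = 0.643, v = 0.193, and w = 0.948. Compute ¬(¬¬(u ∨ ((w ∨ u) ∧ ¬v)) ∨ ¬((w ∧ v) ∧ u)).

0.193

w ∨ u = max(0.948, 0.643) = 0.948
¬v = 1 − 0.193 = 0.807
(w ∨ u) ∧ ¬v = min(0.948, 0.807) = 0.807
u ∨ ((w ∨ u) ∧ ¬v) = max(0.643, 0.807) = 0.807
¬(u ∨ ((w ∨ u) ∧ ¬v)) = 1 − 0.807 = 0.193
¬¬(u ∨ ((w ∨ u) ∧ ¬v)) = 1 − 0.193 = 0.807
w ∧ v = min(0.948, 0.193) = 0.193
(w ∧ v) ∧ u = min(0.193, 0.643) = 0.193
¬((w ∧ v) ∧ u) = 1 − 0.193 = 0.807
¬¬(u ∨ ((w ∨ u) ∧ ¬v)) ∨ ¬((w ∧ v) ∧ u) = max(0.807, 0.807) = 0.807
¬(¬¬(u ∨ ((w ∨ u) ∧ ¬v)) ∨ ¬((w ∧ v) ∧ u)) = 1 − 0.807 = 0.193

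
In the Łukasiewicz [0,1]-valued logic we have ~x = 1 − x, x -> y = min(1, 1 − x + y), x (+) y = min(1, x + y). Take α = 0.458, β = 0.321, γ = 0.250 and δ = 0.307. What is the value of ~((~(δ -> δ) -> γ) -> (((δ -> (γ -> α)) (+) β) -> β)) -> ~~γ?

δ -> δ = min(1, 1 − 0.307 + 0.307) = min(1, 1.000) = 1.000
~(δ -> δ) = 1 − 1.000 = 0.000
~(δ -> δ) -> γ = min(1, 1 − 0.000 + 0.250) = min(1, 1.250) = 1.000
γ -> α = min(1, 1 − 0.250 + 0.458) = min(1, 1.208) = 1.000
δ -> (γ -> α) = min(1, 1 − 0.307 + 1.000) = min(1, 1.693) = 1.000
(δ -> (γ -> α)) (+) β = min(1, 1.000 + 0.321) = min(1, 1.321) = 1.000
((δ -> (γ -> α)) (+) β) -> β = min(1, 1 − 1.000 + 0.321) = min(1, 0.321) = 0.321
(~(δ -> δ) -> γ) -> (((δ -> (γ -> α)) (+) β) -> β) = min(1, 1 − 1.000 + 0.321) = min(1, 0.321) = 0.321
~((~(δ -> δ) -> γ) -> (((δ -> (γ -> α)) (+) β) -> β)) = 1 − 0.321 = 0.679
~γ = 1 − 0.250 = 0.750
~~γ = 1 − 0.750 = 0.250
~((~(δ -> δ) -> γ) -> (((δ -> (γ -> α)) (+) β) -> β)) -> ~~γ = min(1, 1 − 0.679 + 0.250) = min(1, 0.571) = 0.571

0.571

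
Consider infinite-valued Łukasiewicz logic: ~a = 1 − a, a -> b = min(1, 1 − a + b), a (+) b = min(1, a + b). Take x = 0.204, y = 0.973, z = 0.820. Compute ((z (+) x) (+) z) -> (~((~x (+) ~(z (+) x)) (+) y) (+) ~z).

0.180

z (+) x = min(1, 0.820 + 0.204) = min(1, 1.024) = 1.000
(z (+) x) (+) z = min(1, 1.000 + 0.820) = min(1, 1.820) = 1.000
~x = 1 − 0.204 = 0.796
~(z (+) x) = 1 − 1.000 = 0.000
~x (+) ~(z (+) x) = min(1, 0.796 + 0.000) = min(1, 0.796) = 0.796
(~x (+) ~(z (+) x)) (+) y = min(1, 0.796 + 0.973) = min(1, 1.769) = 1.000
~((~x (+) ~(z (+) x)) (+) y) = 1 − 1.000 = 0.000
~z = 1 − 0.820 = 0.180
~((~x (+) ~(z (+) x)) (+) y) (+) ~z = min(1, 0.000 + 0.180) = min(1, 0.180) = 0.180
((z (+) x) (+) z) -> (~((~x (+) ~(z (+) x)) (+) y) (+) ~z) = min(1, 1 − 1.000 + 0.180) = min(1, 0.180) = 0.180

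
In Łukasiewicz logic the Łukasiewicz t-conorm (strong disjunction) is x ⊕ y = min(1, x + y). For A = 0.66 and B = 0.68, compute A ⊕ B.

A ⊕ B = min(1, 0.66 + 0.68) = min(1, 1.34) = 1.00
For comparison, the Gödel t-conorm max(x, y) would give 0.68.

1.00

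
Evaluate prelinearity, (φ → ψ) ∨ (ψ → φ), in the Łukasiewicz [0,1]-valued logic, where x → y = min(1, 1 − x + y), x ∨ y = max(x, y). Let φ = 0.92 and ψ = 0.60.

φ → ψ = min(1, 1 − 0.92 + 0.60) = min(1, 0.68) = 0.68
ψ → φ = min(1, 1 − 0.60 + 0.92) = min(1, 1.32) = 1.00
(φ → ψ) ∨ (ψ → φ) = max(0.68, 1.00) = 1.00
(As expected: a Ł∞-tautology — holds in every MV-chain.)

1.00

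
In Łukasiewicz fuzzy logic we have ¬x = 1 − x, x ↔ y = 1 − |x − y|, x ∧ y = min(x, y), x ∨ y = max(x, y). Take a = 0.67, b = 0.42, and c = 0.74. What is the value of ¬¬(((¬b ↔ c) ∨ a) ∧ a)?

¬b = 1 − 0.42 = 0.58
¬b ↔ c = 1 − |0.58 − 0.74| = 1 − 0.16 = 0.84
(¬b ↔ c) ∨ a = max(0.84, 0.67) = 0.84
((¬b ↔ c) ∨ a) ∧ a = min(0.84, 0.67) = 0.67
¬(((¬b ↔ c) ∨ a) ∧ a) = 1 − 0.67 = 0.33
¬¬(((¬b ↔ c) ∨ a) ∧ a) = 1 − 0.33 = 0.67

0.67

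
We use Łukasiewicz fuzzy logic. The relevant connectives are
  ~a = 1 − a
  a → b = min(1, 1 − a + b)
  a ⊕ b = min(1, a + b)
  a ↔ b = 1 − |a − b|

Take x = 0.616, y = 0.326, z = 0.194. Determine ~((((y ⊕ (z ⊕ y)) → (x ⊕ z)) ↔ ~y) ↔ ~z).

0.096

z ⊕ y = min(1, 0.194 + 0.326) = min(1, 0.520) = 0.520
y ⊕ (z ⊕ y) = min(1, 0.326 + 0.520) = min(1, 0.846) = 0.846
x ⊕ z = min(1, 0.616 + 0.194) = min(1, 0.810) = 0.810
(y ⊕ (z ⊕ y)) → (x ⊕ z) = min(1, 1 − 0.846 + 0.810) = min(1, 0.964) = 0.964
~y = 1 − 0.326 = 0.674
((y ⊕ (z ⊕ y)) → (x ⊕ z)) ↔ ~y = 1 − |0.964 − 0.674| = 1 − 0.290 = 0.710
~z = 1 − 0.194 = 0.806
(((y ⊕ (z ⊕ y)) → (x ⊕ z)) ↔ ~y) ↔ ~z = 1 − |0.710 − 0.806| = 1 − 0.096 = 0.904
~((((y ⊕ (z ⊕ y)) → (x ⊕ z)) ↔ ~y) ↔ ~z) = 1 − 0.904 = 0.096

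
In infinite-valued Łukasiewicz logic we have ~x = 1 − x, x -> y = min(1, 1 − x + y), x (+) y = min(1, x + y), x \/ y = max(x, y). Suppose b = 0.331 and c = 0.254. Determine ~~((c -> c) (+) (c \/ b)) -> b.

0.331

c -> c = min(1, 1 − 0.254 + 0.254) = min(1, 1.000) = 1.000
c \/ b = max(0.254, 0.331) = 0.331
(c -> c) (+) (c \/ b) = min(1, 1.000 + 0.331) = min(1, 1.331) = 1.000
~((c -> c) (+) (c \/ b)) = 1 − 1.000 = 0.000
~~((c -> c) (+) (c \/ b)) = 1 − 0.000 = 1.000
~~((c -> c) (+) (c \/ b)) -> b = min(1, 1 − 1.000 + 0.331) = min(1, 0.331) = 0.331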